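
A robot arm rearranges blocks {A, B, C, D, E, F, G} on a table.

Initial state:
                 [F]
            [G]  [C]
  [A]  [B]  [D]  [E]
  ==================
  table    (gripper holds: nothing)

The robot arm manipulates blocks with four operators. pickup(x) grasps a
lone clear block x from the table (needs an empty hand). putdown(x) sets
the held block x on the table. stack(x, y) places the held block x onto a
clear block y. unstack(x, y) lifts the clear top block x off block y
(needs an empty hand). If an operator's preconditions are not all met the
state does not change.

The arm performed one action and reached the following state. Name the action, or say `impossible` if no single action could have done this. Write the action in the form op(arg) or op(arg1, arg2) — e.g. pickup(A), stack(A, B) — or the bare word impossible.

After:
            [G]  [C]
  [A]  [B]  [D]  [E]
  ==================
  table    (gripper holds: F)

target: towers=[A; B; D/G; E/C] holding=F
         pickup(B) → towers=[A; D/G; E/C/F] holding=B
     unstack(F, C) → towers=[A; B; D/G; E/C] holding=F  ← match
     unstack(G, D) → towers=[A; B; D; E/C/F] holding=G
         pickup(A) → towers=[B; D/G; E/C/F] holding=A

unstack(F, C)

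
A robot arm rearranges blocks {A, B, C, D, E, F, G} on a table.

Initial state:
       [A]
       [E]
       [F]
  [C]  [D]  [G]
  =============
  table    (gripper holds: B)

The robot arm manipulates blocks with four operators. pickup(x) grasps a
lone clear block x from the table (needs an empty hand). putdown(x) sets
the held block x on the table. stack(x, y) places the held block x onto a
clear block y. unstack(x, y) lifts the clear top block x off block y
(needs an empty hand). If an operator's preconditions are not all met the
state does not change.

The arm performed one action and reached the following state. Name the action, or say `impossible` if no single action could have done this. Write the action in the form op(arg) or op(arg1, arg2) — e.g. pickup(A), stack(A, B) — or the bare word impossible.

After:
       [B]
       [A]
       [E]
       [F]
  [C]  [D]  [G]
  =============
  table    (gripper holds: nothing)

stack(B, A)

target: towers=[C; D/F/E/A/B; G] holding=-
        putdown(B) → towers=[B; C; D/F/E/A; G] holding=-
       stack(B, G) → towers=[C; D/F/E/A; G/B] holding=-
       stack(B, A) → towers=[C; D/F/E/A/B; G] holding=-  ← match
       stack(B, C) → towers=[C/B; D/F/E/A; G] holding=-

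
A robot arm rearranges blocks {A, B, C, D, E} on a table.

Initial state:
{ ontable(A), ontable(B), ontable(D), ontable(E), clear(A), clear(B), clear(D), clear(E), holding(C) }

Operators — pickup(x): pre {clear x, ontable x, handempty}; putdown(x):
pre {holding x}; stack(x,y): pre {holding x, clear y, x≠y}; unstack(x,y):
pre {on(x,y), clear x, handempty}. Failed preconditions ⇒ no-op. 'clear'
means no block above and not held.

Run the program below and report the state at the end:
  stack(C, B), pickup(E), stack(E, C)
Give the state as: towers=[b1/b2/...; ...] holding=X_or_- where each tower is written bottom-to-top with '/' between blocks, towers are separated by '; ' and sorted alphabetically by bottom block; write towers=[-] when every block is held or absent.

towers=[A; B/C/E; D] holding=-

step 1 (stack(C, B)): towers=[A; B/C; D; E] holding=-
step 2 (pickup(E)): towers=[A; B/C; D] holding=E
step 3 (stack(E, C)): towers=[A; B/C/E; D] holding=-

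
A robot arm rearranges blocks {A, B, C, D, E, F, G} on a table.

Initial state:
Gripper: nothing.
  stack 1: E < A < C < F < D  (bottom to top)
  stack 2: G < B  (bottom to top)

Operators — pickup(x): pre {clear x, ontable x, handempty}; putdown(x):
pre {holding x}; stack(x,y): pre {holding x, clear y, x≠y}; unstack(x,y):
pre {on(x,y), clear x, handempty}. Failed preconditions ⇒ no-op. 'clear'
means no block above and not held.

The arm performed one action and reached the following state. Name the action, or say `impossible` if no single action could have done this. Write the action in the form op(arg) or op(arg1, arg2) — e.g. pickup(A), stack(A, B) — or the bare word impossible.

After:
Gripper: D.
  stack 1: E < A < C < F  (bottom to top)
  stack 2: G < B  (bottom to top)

unstack(D, F)

target: towers=[E/A/C/F; G/B] holding=D
     unstack(B, G) → towers=[E/A/C/F/D; G] holding=B
     unstack(D, F) → towers=[E/A/C/F; G/B] holding=D  ← match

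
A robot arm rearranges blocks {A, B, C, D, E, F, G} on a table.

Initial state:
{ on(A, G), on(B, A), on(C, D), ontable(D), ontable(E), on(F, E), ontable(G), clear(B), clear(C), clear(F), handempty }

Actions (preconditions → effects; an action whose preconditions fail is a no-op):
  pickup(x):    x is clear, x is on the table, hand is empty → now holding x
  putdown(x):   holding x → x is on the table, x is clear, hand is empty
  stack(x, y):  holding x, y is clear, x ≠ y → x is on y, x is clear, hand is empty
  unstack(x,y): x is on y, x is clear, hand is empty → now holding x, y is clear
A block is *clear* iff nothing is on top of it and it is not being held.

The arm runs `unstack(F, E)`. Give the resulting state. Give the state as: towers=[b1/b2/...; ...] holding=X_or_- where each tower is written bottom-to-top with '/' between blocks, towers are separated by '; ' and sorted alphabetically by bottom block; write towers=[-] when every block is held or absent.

towers=[D/C; E; G/A/B] holding=F

before: towers=[D/C; E/F; G/A/B] holding=-
pre[unstack(F, E)]: on(F,E) ✓, clear(F) ✓, handempty ✓
all met → apply unstack(F, E)
after:  towers=[D/C; E; G/A/B] holding=F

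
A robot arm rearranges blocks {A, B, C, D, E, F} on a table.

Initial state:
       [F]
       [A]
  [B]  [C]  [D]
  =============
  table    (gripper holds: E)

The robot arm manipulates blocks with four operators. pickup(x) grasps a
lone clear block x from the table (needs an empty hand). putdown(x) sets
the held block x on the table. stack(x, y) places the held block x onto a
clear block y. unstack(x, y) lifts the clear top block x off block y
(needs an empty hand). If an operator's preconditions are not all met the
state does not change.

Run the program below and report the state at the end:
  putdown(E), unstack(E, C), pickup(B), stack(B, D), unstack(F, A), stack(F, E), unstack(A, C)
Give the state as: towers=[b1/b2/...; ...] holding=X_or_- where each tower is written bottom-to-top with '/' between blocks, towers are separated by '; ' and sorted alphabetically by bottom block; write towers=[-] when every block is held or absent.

step 1 (putdown(E)): towers=[B; C/A/F; D; E] holding=-
step 2 (unstack(E, C)) [no-op]: towers=[B; C/A/F; D; E] holding=-
step 3 (pickup(B)): towers=[C/A/F; D; E] holding=B
step 4 (stack(B, D)): towers=[C/A/F; D/B; E] holding=-
step 5 (unstack(F, A)): towers=[C/A; D/B; E] holding=F
step 6 (stack(F, E)): towers=[C/A; D/B; E/F] holding=-
step 7 (unstack(A, C)): towers=[C; D/B; E/F] holding=A

towers=[C; D/B; E/F] holding=A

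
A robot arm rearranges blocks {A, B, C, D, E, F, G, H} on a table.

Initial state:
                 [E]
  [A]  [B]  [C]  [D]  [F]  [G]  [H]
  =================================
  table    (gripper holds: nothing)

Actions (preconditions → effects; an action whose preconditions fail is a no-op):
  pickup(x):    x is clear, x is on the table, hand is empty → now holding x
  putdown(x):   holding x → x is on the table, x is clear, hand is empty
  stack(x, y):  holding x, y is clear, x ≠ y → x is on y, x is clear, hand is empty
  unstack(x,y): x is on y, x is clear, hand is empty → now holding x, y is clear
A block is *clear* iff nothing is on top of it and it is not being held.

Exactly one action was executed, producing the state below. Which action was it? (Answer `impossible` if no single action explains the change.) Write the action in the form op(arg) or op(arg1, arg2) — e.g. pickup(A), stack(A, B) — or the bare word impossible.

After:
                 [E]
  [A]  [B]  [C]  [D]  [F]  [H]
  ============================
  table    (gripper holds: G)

target: towers=[A; B; C; D/E; F; H] holding=G
         pickup(G) → towers=[A; B; C; D/E; F; H] holding=G  ← match
         pickup(A) → towers=[B; C; D/E; F; G; H] holding=A
     unstack(E, D) → towers=[A; B; C; D; F; G; H] holding=E
         pickup(H) → towers=[A; B; C; D/E; F; G] holding=H
         pickup(B) → towers=[A; C; D/E; F; G; H] holding=B
         pickup(F) → towers=[A; B; C; D/E; G; H] holding=F
         pickup(C) → towers=[A; B; D/E; F; G; H] holding=C

pickup(G)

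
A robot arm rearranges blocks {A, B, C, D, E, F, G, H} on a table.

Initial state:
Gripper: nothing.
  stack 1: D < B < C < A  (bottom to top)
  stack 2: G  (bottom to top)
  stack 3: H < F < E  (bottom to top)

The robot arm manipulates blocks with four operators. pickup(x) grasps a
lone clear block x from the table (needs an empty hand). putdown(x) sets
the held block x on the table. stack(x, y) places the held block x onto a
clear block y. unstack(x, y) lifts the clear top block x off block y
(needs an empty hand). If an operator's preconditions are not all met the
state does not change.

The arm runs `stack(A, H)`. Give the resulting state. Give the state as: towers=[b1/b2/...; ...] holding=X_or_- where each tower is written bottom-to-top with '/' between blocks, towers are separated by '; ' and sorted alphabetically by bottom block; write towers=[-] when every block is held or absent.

before: towers=[D/B/C/A; G; H/F/E] holding=-
pre[stack(A, H)]: holding(A) no, clear(H) no, A≠H yes
holding(A), clear(H) unmet → stack(A, H) is a no-op
after:  towers=[D/B/C/A; G; H/F/E] holding=-

towers=[D/B/C/A; G; H/F/E] holding=-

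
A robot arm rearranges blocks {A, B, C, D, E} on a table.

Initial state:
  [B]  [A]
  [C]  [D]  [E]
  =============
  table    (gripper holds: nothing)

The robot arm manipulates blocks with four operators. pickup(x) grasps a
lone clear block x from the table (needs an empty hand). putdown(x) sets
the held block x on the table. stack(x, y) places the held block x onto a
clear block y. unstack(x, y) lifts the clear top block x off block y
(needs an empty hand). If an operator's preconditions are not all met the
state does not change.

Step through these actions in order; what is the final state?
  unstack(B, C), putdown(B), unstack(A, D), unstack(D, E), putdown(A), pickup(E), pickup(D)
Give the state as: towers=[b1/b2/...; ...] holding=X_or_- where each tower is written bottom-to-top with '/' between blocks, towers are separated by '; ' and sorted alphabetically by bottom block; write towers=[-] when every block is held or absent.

step 1 (unstack(B, C)): towers=[C; D/A; E] holding=B
step 2 (putdown(B)): towers=[B; C; D/A; E] holding=-
step 3 (unstack(A, D)): towers=[B; C; D; E] holding=A
step 4 (unstack(D, E)) [no-op]: towers=[B; C; D; E] holding=A
step 5 (putdown(A)): towers=[A; B; C; D; E] holding=-
step 6 (pickup(E)): towers=[A; B; C; D] holding=E
step 7 (pickup(D)) [no-op]: towers=[A; B; C; D] holding=E

towers=[A; B; C; D] holding=E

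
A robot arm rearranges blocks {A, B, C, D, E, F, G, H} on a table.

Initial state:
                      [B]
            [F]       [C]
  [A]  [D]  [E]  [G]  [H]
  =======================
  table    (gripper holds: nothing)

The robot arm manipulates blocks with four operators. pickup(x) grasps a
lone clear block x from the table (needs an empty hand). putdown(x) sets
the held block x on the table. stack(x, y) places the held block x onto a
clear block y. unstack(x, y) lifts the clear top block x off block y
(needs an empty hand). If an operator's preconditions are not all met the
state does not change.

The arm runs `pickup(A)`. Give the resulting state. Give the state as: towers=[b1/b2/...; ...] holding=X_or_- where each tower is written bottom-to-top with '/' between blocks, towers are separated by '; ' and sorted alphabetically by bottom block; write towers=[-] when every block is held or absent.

before: towers=[A; D; E/F; G; H/C/B] holding=-
pre[pickup(A)]: clear(A) ok, ontable(A) ok, handempty ok
all met → apply pickup(A)
after:  towers=[D; E/F; G; H/C/B] holding=A

towers=[D; E/F; G; H/C/B] holding=A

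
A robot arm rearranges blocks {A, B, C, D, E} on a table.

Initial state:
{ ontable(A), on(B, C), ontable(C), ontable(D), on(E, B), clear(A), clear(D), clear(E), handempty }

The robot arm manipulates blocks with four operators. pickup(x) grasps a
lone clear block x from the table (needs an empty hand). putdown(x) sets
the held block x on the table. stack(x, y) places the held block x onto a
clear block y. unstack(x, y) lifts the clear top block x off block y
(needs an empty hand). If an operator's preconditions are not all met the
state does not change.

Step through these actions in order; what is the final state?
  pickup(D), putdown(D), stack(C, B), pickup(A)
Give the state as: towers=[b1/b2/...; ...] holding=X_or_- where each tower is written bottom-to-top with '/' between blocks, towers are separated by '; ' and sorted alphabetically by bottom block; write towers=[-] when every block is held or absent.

towers=[C/B/E; D] holding=A

step 1 (pickup(D)): towers=[A; C/B/E] holding=D
step 2 (putdown(D)): towers=[A; C/B/E; D] holding=-
step 3 (stack(C, B)) [no-op]: towers=[A; C/B/E; D] holding=-
step 4 (pickup(A)): towers=[C/B/E; D] holding=A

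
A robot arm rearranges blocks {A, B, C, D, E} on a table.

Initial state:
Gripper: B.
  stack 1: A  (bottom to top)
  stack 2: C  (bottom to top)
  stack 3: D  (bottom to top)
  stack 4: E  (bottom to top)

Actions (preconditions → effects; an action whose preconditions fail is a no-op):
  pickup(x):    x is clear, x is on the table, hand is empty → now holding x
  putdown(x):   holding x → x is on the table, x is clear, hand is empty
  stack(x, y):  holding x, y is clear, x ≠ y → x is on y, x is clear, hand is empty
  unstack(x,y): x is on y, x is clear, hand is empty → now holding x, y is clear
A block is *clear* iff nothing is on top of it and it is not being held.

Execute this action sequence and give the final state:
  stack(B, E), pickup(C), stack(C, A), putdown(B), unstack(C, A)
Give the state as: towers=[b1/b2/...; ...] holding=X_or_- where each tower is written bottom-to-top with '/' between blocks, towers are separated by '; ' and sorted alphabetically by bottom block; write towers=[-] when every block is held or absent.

towers=[A; D; E/B] holding=C

step 1 (stack(B, E)): towers=[A; C; D; E/B] holding=-
step 2 (pickup(C)): towers=[A; D; E/B] holding=C
step 3 (stack(C, A)): towers=[A/C; D; E/B] holding=-
step 4 (putdown(B)) [no-op]: towers=[A/C; D; E/B] holding=-
step 5 (unstack(C, A)): towers=[A; D; E/B] holding=C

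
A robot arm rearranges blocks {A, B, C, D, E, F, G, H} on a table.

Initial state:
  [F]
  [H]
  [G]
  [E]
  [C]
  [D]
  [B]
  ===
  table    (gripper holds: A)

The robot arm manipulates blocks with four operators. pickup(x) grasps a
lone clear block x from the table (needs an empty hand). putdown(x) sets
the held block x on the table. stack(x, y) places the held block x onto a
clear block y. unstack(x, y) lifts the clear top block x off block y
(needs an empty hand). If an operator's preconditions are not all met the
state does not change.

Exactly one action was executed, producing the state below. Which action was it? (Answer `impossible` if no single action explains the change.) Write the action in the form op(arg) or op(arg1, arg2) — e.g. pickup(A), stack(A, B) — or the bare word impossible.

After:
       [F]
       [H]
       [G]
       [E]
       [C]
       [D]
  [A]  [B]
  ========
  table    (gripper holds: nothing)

putdown(A)

target: towers=[A; B/D/C/E/G/H/F] holding=-
        putdown(A) → towers=[A; B/D/C/E/G/H/F] holding=-  ← match
       stack(A, F) → towers=[B/D/C/E/G/H/F/A] holding=-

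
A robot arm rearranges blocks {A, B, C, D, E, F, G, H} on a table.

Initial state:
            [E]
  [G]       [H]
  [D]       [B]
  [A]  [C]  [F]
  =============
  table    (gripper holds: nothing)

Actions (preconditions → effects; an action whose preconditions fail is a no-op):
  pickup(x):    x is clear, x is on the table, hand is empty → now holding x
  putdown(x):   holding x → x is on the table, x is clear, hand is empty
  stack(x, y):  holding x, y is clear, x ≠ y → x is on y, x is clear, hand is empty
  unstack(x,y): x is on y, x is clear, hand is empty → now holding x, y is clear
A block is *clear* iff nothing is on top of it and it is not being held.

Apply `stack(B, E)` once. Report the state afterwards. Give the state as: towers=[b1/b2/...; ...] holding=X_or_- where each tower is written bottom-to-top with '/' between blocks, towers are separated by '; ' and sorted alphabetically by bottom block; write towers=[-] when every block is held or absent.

towers=[A/D/G; C; F/B/H/E] holding=-

before: towers=[A/D/G; C; F/B/H/E] holding=-
pre[stack(B, E)]: holding(B) no, clear(E) yes, B≠E yes
holding(B) unmet → stack(B, E) is a no-op
after:  towers=[A/D/G; C; F/B/H/E] holding=-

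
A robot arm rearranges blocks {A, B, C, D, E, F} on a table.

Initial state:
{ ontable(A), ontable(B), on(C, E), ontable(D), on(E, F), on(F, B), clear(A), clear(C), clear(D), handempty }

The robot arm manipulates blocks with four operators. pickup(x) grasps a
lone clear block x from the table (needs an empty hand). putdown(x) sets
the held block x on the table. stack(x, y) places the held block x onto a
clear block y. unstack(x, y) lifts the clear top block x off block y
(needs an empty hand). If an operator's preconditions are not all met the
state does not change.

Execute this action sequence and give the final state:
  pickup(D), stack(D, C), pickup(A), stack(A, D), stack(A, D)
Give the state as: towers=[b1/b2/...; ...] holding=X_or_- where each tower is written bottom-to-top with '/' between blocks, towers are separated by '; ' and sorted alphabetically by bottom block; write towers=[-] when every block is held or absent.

towers=[B/F/E/C/D/A] holding=-

step 1 (pickup(D)): towers=[A; B/F/E/C] holding=D
step 2 (stack(D, C)): towers=[A; B/F/E/C/D] holding=-
step 3 (pickup(A)): towers=[B/F/E/C/D] holding=A
step 4 (stack(A, D)): towers=[B/F/E/C/D/A] holding=-
step 5 (stack(A, D)) [no-op]: towers=[B/F/E/C/D/A] holding=-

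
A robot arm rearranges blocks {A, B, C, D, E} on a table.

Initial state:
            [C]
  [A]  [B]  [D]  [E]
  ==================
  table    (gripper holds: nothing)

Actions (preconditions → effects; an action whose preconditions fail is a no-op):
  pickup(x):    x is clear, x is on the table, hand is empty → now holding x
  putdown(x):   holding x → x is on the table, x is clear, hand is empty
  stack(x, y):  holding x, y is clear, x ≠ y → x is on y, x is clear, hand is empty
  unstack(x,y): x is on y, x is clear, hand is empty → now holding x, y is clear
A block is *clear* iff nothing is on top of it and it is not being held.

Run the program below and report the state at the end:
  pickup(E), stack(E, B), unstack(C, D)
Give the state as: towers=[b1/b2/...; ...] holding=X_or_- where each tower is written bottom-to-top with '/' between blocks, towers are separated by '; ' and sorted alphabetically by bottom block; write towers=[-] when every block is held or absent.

towers=[A; B/E; D] holding=C

step 1 (pickup(E)): towers=[A; B; D/C] holding=E
step 2 (stack(E, B)): towers=[A; B/E; D/C] holding=-
step 3 (unstack(C, D)): towers=[A; B/E; D] holding=C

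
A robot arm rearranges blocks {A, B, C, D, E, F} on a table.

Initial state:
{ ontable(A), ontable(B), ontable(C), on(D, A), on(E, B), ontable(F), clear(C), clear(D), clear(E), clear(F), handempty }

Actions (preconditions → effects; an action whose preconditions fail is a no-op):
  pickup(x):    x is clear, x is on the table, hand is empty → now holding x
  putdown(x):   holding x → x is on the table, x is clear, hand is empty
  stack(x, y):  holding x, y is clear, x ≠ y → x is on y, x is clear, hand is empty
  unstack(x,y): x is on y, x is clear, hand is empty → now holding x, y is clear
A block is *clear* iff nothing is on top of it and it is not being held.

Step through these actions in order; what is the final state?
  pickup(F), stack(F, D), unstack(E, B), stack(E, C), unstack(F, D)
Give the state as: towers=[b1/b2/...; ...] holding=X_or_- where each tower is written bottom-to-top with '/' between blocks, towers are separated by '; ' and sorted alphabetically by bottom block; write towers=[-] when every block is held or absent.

towers=[A/D; B; C/E] holding=F

step 1 (pickup(F)): towers=[A/D; B/E; C] holding=F
step 2 (stack(F, D)): towers=[A/D/F; B/E; C] holding=-
step 3 (unstack(E, B)): towers=[A/D/F; B; C] holding=E
step 4 (stack(E, C)): towers=[A/D/F; B; C/E] holding=-
step 5 (unstack(F, D)): towers=[A/D; B; C/E] holding=F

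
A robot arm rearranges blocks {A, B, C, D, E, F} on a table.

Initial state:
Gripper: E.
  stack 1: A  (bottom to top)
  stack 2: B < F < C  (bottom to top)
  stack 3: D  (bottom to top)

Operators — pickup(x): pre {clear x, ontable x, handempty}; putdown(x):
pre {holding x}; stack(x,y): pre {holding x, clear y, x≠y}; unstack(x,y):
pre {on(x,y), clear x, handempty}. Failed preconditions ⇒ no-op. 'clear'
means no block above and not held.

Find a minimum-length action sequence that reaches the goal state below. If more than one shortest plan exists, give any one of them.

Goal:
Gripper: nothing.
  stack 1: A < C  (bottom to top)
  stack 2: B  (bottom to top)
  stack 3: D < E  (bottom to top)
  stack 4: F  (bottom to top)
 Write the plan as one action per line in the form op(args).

step 1 (stack(E, D)): towers=[A; B/F/C; D/E] holding=-
step 2 (unstack(C, F)): towers=[A; B/F; D/E] holding=C
step 3 (stack(C, A)): towers=[A/C; B/F; D/E] holding=-
step 4 (unstack(F, B)): towers=[A/C; B; D/E] holding=F
step 5 (putdown(F)): towers=[A/C; B; D/E; F] holding=-
goal check: towers=[A/C; B; D/E; F] holding=- — reached (length 5, optimal by BFS)

stack(E, D)
unstack(C, F)
stack(C, A)
unstack(F, B)
putdown(F)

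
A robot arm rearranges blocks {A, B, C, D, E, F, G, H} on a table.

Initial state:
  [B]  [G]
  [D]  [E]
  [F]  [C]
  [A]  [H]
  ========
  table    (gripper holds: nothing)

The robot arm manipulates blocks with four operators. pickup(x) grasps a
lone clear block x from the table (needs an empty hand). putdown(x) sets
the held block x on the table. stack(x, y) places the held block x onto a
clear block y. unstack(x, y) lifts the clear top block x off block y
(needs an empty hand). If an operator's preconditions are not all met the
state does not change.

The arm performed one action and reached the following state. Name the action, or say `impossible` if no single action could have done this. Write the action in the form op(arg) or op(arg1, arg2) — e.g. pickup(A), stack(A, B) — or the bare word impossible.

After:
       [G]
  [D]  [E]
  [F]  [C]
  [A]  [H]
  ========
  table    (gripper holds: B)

target: towers=[A/F/D; H/C/E/G] holding=B
     unstack(G, E) → towers=[A/F/D/B; H/C/E] holding=G
     unstack(B, D) → towers=[A/F/D; H/C/E/G] holding=B  ← match

unstack(B, D)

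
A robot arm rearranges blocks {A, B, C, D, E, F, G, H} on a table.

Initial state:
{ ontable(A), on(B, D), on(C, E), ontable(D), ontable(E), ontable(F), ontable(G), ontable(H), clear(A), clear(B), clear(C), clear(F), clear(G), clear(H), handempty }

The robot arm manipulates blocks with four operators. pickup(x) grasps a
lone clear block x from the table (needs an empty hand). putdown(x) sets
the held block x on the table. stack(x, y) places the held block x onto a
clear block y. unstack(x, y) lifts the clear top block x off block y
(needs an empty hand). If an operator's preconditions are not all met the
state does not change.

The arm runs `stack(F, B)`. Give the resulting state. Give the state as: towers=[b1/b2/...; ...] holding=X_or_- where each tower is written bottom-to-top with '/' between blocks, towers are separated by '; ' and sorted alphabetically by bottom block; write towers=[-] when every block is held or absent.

towers=[A; D/B; E/C; F; G; H] holding=-

before: towers=[A; D/B; E/C; F; G; H] holding=-
pre[stack(F, B)]: holding(F) ✗, clear(B) ✓, F≠B ✓
holding(F) unmet → stack(F, B) is a no-op
after:  towers=[A; D/B; E/C; F; G; H] holding=-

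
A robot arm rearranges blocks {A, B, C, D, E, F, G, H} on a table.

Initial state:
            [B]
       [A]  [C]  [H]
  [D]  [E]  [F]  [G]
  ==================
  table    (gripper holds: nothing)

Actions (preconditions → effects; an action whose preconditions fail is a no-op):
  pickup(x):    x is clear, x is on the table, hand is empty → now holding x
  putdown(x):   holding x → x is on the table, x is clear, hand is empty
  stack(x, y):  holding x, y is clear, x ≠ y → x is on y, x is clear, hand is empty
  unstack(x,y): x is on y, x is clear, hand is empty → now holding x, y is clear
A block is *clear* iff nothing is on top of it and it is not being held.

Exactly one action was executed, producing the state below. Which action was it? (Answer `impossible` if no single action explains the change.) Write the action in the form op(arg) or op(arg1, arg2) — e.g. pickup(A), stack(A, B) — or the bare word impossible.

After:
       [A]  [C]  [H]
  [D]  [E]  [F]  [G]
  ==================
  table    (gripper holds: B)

target: towers=[D; E/A; F/C; G/H] holding=B
     unstack(A, E) → towers=[D; E; F/C/B; G/H] holding=A
     unstack(H, G) → towers=[D; E/A; F/C/B; G] holding=H
     unstack(B, C) → towers=[D; E/A; F/C; G/H] holding=B  ← match
         pickup(D) → towers=[E/A; F/C/B; G/H] holding=D

unstack(B, C)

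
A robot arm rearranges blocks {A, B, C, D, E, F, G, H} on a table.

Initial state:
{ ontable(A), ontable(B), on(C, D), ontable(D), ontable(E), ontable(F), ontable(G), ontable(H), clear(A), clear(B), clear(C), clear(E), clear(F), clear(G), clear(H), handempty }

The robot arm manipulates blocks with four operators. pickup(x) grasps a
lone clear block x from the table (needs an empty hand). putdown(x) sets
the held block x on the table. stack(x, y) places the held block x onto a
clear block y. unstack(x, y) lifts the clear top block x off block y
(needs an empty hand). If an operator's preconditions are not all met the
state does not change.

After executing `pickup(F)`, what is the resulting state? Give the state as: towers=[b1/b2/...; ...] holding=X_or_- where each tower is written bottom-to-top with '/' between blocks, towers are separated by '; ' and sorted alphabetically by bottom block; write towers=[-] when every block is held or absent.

towers=[A; B; D/C; E; G; H] holding=F

before: towers=[A; B; D/C; E; F; G; H] holding=-
pre[pickup(F)]: clear(F) ✓, ontable(F) ✓, handempty ✓
all met → apply pickup(F)
after:  towers=[A; B; D/C; E; G; H] holding=F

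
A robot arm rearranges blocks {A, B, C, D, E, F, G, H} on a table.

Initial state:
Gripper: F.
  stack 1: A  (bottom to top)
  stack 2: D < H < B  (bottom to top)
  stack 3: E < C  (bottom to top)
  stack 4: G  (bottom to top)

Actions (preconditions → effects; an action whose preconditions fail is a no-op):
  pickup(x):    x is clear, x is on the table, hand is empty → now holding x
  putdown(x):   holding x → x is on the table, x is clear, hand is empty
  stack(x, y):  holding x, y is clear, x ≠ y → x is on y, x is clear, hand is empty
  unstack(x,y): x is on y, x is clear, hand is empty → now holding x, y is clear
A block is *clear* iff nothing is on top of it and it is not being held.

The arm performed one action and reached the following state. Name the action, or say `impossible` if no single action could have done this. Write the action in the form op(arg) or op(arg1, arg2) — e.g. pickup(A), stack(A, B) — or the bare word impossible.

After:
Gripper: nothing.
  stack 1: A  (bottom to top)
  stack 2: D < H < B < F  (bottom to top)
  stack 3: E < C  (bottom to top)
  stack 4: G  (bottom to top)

stack(F, B)

target: towers=[A; D/H/B/F; E/C; G] holding=-
        putdown(F) → towers=[A; D/H/B; E/C; F; G] holding=-
       stack(F, G) → towers=[A; D/H/B; E/C; G/F] holding=-
       stack(F, A) → towers=[A/F; D/H/B; E/C; G] holding=-
       stack(F, B) → towers=[A; D/H/B/F; E/C; G] holding=-  ← match
       stack(F, C) → towers=[A; D/H/B; E/C/F; G] holding=-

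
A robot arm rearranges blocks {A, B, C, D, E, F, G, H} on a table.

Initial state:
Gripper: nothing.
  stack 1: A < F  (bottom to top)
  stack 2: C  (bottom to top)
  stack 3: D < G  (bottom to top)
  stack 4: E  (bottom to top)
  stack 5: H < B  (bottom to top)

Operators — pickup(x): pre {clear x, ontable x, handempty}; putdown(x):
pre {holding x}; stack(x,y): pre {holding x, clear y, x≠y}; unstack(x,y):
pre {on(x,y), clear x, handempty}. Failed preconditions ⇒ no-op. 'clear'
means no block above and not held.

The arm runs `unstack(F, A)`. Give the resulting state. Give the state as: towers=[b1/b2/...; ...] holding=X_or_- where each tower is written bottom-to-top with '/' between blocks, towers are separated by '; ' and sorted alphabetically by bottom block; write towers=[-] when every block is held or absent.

towers=[A; C; D/G; E; H/B] holding=F

before: towers=[A/F; C; D/G; E; H/B] holding=-
pre[unstack(F, A)]: on(F,A) ✓, clear(F) ✓, handempty ✓
all met → apply unstack(F, A)
after:  towers=[A; C; D/G; E; H/B] holding=F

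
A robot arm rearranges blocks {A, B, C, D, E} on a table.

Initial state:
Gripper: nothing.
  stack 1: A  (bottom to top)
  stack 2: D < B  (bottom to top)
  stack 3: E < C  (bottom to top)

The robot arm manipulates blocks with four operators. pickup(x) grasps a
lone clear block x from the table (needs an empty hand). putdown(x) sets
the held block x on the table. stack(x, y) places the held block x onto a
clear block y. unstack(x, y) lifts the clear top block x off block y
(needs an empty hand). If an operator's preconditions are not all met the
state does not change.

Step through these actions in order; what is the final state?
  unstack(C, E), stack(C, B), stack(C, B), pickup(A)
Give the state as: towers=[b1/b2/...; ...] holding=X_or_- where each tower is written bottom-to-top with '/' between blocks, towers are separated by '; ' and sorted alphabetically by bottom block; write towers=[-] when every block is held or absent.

step 1 (unstack(C, E)): towers=[A; D/B; E] holding=C
step 2 (stack(C, B)): towers=[A; D/B/C; E] holding=-
step 3 (stack(C, B)) [no-op]: towers=[A; D/B/C; E] holding=-
step 4 (pickup(A)): towers=[D/B/C; E] holding=A

towers=[D/B/C; E] holding=A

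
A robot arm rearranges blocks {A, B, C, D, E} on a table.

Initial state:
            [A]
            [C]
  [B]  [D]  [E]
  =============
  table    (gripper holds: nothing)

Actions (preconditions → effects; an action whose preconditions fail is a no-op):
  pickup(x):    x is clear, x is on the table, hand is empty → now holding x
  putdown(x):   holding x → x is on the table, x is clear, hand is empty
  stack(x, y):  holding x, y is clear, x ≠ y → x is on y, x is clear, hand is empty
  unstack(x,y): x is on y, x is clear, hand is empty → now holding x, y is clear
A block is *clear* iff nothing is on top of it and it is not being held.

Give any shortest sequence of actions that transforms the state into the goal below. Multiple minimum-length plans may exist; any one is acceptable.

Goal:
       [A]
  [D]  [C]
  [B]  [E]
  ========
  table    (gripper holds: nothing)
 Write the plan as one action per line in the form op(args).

step 1 (pickup(D)): towers=[B; E/C/A] holding=D
step 2 (stack(D, B)): towers=[B/D; E/C/A] holding=-
goal check: towers=[B/D; E/C/A] holding=- — reached (length 2, optimal by BFS)

pickup(D)
stack(D, B)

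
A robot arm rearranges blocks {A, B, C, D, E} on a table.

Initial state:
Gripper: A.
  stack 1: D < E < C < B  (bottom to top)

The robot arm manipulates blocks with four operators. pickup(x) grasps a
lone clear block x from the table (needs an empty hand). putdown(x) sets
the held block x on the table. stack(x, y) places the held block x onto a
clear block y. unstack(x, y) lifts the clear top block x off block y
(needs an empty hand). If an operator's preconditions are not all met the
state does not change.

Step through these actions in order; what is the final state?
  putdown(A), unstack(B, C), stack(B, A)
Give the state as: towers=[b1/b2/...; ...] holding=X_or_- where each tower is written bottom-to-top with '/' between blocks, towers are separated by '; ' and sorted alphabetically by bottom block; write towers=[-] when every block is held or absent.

step 1 (putdown(A)): towers=[A; D/E/C/B] holding=-
step 2 (unstack(B, C)): towers=[A; D/E/C] holding=B
step 3 (stack(B, A)): towers=[A/B; D/E/C] holding=-

towers=[A/B; D/E/C] holding=-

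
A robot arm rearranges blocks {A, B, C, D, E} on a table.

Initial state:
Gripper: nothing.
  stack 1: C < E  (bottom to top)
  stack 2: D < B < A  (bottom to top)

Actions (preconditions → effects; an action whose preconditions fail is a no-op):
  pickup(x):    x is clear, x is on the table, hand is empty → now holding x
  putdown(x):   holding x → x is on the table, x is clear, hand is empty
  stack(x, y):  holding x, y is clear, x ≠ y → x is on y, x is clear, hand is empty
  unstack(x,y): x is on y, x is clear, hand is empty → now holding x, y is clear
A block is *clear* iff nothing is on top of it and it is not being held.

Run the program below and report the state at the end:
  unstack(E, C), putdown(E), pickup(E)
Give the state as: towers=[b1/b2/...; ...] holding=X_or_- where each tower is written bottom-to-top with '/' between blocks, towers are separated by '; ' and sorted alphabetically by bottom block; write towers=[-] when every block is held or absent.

towers=[C; D/B/A] holding=E

step 1 (unstack(E, C)): towers=[C; D/B/A] holding=E
step 2 (putdown(E)): towers=[C; D/B/A; E] holding=-
step 3 (pickup(E)): towers=[C; D/B/A] holding=E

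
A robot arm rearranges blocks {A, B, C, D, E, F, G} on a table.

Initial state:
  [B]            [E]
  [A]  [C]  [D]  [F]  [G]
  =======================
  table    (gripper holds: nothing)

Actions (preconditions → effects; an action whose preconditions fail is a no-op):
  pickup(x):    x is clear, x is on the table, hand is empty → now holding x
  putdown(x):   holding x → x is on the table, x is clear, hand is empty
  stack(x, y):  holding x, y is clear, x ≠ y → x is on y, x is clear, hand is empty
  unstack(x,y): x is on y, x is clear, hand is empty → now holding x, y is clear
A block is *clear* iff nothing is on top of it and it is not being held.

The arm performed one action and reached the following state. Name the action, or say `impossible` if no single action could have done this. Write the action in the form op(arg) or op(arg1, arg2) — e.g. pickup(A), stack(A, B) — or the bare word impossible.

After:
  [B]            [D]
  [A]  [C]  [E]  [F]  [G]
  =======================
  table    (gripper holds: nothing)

target: towers=[A/B; C; E; F/D; G] holding=-
     unstack(B, A) → towers=[A; C; D; F/E; G] holding=B
         pickup(G) → towers=[A/B; C; D; F/E] holding=G
         pickup(D) → towers=[A/B; C; F/E; G] holding=D
     unstack(E, F) → towers=[A/B; C; D; F; G] holding=E
         pickup(C) → towers=[A/B; D; F/E; G] holding=C
none of the 5 applicable actions match → impossible

impossible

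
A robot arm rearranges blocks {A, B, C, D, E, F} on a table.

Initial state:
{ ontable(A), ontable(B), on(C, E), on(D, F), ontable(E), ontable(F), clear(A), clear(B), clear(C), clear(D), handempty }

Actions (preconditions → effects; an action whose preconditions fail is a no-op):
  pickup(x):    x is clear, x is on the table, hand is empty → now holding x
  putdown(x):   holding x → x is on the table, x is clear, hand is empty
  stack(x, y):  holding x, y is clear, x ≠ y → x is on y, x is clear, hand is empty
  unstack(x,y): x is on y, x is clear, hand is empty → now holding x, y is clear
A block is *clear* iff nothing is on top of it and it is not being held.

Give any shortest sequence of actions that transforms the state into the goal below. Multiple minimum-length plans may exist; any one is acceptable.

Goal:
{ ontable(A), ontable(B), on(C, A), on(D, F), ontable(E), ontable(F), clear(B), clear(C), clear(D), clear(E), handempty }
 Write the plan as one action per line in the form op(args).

step 1 (unstack(C, E)): towers=[A; B; E; F/D] holding=C
step 2 (stack(C, A)): towers=[A/C; B; E; F/D] holding=-
goal check: towers=[A/C; B; E; F/D] holding=- — reached (length 2, optimal by BFS)

unstack(C, E)
stack(C, A)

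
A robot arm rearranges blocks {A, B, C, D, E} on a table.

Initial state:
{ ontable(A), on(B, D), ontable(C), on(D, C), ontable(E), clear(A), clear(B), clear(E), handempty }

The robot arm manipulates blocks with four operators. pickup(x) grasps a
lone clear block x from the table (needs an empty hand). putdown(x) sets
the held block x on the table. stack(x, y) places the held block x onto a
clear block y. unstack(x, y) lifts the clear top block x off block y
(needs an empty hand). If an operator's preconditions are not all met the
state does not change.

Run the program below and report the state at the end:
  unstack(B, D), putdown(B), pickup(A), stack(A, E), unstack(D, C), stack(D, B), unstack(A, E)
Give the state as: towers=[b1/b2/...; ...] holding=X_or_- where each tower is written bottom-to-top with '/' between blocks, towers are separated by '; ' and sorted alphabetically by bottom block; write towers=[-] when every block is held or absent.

towers=[B/D; C; E] holding=A

step 1 (unstack(B, D)): towers=[A; C/D; E] holding=B
step 2 (putdown(B)): towers=[A; B; C/D; E] holding=-
step 3 (pickup(A)): towers=[B; C/D; E] holding=A
step 4 (stack(A, E)): towers=[B; C/D; E/A] holding=-
step 5 (unstack(D, C)): towers=[B; C; E/A] holding=D
step 6 (stack(D, B)): towers=[B/D; C; E/A] holding=-
step 7 (unstack(A, E)): towers=[B/D; C; E] holding=A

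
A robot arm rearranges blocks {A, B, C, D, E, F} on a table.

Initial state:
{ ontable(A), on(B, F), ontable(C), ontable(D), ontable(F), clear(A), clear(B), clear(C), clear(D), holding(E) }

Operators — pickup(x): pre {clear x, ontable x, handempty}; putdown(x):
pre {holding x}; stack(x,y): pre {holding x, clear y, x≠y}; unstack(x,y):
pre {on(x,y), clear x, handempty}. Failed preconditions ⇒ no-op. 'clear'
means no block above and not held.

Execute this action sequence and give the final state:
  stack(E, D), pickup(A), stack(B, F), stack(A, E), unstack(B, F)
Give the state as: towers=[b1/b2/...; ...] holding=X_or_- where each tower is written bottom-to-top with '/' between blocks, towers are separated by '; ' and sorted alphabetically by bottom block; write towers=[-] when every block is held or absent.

step 1 (stack(E, D)): towers=[A; C; D/E; F/B] holding=-
step 2 (pickup(A)): towers=[C; D/E; F/B] holding=A
step 3 (stack(B, F)) [no-op]: towers=[C; D/E; F/B] holding=A
step 4 (stack(A, E)): towers=[C; D/E/A; F/B] holding=-
step 5 (unstack(B, F)): towers=[C; D/E/A; F] holding=B

towers=[C; D/E/A; F] holding=B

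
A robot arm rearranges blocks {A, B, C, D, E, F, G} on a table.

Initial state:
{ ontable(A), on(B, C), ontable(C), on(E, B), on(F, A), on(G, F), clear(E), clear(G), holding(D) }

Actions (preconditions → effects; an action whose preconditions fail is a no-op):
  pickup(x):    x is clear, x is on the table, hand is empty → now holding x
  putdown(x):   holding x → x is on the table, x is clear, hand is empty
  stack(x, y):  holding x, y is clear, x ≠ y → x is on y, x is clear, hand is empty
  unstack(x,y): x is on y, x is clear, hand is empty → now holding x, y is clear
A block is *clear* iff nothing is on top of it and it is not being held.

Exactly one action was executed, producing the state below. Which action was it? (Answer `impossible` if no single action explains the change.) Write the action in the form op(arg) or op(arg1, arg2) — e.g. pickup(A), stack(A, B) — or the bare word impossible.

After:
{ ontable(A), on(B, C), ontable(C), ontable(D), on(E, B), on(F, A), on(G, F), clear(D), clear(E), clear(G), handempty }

target: towers=[A/F/G; C/B/E; D] holding=-
        putdown(D) → towers=[A/F/G; C/B/E; D] holding=-  ← match
       stack(D, G) → towers=[A/F/G/D; C/B/E] holding=-
       stack(D, E) → towers=[A/F/G; C/B/E/D] holding=-

putdown(D)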